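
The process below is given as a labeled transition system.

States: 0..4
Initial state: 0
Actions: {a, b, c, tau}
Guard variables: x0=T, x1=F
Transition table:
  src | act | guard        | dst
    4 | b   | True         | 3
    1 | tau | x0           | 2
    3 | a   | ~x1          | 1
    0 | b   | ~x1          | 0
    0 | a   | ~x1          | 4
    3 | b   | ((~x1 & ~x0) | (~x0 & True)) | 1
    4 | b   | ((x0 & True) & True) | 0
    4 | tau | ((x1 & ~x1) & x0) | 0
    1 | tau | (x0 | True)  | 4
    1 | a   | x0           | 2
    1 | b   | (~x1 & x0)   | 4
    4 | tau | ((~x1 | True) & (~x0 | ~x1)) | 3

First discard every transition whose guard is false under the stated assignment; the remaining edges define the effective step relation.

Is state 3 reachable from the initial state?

After dropping false guards: 10 live edges.
depth 0: {0}
depth 1: {4}  total {0,4}
depth 2: {3}  total {0,3,4}
depth 3: {1}  total {0,1,3,4}
depth 4: {2}  total {0,1,2,3,4}
Reachable = {0,1,2,3,4}
Path to 3: a·b

Answer: REACHABLE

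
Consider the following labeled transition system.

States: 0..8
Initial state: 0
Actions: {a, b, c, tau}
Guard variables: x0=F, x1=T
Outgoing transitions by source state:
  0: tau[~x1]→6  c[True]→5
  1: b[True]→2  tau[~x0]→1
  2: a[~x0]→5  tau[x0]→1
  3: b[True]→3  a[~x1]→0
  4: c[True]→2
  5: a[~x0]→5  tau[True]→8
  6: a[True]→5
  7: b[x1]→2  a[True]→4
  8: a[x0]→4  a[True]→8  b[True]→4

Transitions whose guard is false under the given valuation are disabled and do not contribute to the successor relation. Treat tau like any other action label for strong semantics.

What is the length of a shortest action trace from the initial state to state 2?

Breadth-first toward 2:
  Layer 0: {0}
  Layer 1: {5}
  Layer 2: {8}
  Layer 3: {4}
  Layer 4: {2}
2 enters at depth 4; path c·tau·b·c

Answer: 4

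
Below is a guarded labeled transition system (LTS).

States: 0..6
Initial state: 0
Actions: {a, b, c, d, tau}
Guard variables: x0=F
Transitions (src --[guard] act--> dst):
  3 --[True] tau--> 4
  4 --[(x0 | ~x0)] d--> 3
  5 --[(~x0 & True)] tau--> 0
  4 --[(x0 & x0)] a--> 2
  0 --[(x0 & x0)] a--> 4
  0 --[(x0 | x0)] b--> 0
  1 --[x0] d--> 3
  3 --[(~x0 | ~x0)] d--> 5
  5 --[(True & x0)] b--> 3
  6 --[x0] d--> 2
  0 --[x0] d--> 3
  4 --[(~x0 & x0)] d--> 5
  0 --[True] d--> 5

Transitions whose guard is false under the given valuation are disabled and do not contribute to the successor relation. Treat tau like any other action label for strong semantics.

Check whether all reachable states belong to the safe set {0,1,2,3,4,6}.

Answer: INVARIANT VIOLATED at state 5

Analysis:
Safe = {0,1,2,3,4,6}
R = {0,5}
  0: safe
  5: ✗ unsafe
reach 5 via d — violates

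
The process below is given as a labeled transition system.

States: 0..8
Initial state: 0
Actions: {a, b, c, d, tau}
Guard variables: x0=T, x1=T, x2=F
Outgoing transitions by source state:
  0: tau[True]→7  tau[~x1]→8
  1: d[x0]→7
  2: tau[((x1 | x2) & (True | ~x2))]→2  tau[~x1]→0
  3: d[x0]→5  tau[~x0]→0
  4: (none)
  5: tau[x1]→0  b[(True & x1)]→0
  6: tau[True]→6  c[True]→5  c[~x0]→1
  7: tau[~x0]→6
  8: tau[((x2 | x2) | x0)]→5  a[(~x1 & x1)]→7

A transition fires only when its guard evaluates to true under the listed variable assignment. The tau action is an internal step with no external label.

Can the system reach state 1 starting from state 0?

After dropping false guards: 9 live edges.
L0 = {0}
L1 = {7}  cumulative {0,7}
R = {0,7}

Answer: UNREACHABLE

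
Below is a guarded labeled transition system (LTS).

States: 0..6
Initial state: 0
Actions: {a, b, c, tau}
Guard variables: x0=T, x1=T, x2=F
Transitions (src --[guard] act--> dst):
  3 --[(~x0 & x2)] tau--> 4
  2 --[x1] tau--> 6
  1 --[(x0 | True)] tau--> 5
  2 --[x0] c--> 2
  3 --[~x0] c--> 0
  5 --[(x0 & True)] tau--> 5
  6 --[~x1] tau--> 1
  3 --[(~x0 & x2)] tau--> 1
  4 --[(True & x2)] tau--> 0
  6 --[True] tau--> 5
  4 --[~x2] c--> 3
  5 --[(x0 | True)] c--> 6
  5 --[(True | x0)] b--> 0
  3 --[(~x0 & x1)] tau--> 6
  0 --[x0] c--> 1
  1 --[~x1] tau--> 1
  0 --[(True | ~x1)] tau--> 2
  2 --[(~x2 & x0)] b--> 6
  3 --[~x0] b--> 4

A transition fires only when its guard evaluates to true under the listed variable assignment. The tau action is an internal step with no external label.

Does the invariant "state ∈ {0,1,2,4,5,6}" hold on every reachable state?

Safe = {0,1,2,4,5,6}
R = {0,1,2,5,6}
  0: ok
  1: ok
  2: ok
  5: ok
  6: ok

Answer: INVARIANT HOLDS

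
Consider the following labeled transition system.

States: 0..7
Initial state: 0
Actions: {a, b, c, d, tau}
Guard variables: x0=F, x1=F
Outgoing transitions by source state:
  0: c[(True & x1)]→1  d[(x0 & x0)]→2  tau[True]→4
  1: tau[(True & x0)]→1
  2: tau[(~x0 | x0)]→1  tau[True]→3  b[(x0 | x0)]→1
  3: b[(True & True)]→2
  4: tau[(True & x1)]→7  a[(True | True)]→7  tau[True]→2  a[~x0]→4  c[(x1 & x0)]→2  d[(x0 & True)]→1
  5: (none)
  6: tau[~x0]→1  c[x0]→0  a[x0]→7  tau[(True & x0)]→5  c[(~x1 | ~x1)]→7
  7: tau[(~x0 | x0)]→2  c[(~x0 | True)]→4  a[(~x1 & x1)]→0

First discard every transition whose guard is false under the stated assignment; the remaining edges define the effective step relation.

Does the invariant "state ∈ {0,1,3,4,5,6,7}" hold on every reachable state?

Answer: INVARIANT VIOLATED at state 2

Analysis:
Allowed set {0,1,3,4,5,6,7}
R = {0,1,2,3,4,7}
  0: ok
  1: ok
  2: ✗ unsafe
  3: ok
  4: ok
  7: ok
witness against invariant: tau·tau → 2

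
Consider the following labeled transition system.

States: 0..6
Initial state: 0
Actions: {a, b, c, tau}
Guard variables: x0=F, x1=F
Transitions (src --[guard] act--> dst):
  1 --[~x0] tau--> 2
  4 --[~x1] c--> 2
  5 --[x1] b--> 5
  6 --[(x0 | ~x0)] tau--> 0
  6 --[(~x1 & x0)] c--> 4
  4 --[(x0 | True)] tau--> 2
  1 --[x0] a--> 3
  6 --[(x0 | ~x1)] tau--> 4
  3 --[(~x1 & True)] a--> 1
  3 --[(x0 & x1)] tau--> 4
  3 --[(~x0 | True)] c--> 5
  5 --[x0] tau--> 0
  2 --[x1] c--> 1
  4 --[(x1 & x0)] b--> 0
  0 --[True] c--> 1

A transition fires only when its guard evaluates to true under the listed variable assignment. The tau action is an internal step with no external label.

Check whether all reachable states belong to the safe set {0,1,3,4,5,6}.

Answer: INVARIANT VIOLATED at state 2

Analysis:
Inv-set: {0,1,3,4,5,6}
R = {0,1,2}
  0: ok
  1: ok
  2: ✗ unsafe
witness against invariant: c·tau → 2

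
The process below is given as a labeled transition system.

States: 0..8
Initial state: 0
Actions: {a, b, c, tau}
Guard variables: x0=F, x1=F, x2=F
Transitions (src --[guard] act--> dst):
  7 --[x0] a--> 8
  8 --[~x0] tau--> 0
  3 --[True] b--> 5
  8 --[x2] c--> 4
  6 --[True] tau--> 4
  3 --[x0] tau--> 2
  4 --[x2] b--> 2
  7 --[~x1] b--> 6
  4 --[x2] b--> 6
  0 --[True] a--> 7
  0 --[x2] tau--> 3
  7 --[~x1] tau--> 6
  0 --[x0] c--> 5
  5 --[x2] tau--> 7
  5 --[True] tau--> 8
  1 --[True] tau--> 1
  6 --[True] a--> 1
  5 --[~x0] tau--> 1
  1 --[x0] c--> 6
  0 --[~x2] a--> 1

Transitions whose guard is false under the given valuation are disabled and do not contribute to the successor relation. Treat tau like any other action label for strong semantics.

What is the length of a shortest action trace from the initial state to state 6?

BFS to 6:
  Layer 0: {0}
  Layer 1: {1,7}
  Layer 2: {6}
6 enters at depth 2; path a·b

Answer: 2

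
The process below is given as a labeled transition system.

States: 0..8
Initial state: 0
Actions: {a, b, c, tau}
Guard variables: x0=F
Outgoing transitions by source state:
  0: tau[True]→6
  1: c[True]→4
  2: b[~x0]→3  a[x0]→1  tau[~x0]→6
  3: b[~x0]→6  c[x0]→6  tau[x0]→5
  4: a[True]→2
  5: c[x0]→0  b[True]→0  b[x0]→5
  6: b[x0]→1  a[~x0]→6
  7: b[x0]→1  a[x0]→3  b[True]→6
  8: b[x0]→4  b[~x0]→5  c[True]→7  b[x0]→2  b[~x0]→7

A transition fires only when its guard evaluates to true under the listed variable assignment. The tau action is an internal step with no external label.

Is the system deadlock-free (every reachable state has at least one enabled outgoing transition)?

Answer: DEADLOCK-FREE

Analysis:
R = {0,6}
  0: tau→6  [1 out]
  6: a→6  [1 out]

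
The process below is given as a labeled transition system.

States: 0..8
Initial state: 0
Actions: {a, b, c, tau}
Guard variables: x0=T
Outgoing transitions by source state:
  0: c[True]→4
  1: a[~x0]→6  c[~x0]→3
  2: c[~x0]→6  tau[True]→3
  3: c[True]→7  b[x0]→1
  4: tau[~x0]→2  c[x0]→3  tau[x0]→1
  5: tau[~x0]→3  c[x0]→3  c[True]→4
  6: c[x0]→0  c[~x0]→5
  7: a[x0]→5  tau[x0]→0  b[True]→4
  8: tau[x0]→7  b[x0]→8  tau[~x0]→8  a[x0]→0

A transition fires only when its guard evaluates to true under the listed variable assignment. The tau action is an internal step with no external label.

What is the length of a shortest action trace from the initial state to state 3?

Answer: 2

Analysis:
Layered search for 3:
  Layer 0: {0}
  Layer 1: {4}
  Layer 2: {1,3}
depth(3)=2, e.g. c·c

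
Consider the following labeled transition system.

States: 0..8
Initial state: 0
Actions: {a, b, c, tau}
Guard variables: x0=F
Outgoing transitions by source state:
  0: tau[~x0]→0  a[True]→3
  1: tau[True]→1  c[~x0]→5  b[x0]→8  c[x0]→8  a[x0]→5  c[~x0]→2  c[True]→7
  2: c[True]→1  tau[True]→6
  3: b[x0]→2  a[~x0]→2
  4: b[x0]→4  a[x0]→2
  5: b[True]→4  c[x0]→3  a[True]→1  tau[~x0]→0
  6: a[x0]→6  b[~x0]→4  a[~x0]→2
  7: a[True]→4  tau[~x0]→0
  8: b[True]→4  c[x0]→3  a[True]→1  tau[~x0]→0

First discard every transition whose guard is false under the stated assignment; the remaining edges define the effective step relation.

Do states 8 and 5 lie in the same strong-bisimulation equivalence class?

Answer: BISIMILAR

Working:
Bisimulation quotient by refinement:
  π0 = {{0,1,2,3,4,5,6,7,8}}
  π1 = {{0,7},{1,2},{3},{4},{5,8},{6}}
  π2 = {{0},{1},{2},{3},{4},{5,8},{6},{7}}
8 equivalence class(es) (converged in 3)
class of 8: {5,8}; class of 5: {5,8}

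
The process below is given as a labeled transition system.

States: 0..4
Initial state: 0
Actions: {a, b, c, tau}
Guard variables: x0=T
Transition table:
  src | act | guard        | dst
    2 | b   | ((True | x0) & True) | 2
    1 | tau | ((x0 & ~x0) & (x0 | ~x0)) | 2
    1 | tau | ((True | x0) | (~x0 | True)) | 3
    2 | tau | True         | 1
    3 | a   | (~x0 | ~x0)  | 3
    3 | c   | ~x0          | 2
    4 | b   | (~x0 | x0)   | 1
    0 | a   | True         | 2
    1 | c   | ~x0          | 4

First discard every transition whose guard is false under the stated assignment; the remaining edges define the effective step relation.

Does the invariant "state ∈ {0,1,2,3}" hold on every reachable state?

Answer: INVARIANT HOLDS

Working:
Allowed set {0,1,2,3}
Reach set: {0,1,2,3}
  0: ✓
  1: ✓
  2: ✓
  3: ✓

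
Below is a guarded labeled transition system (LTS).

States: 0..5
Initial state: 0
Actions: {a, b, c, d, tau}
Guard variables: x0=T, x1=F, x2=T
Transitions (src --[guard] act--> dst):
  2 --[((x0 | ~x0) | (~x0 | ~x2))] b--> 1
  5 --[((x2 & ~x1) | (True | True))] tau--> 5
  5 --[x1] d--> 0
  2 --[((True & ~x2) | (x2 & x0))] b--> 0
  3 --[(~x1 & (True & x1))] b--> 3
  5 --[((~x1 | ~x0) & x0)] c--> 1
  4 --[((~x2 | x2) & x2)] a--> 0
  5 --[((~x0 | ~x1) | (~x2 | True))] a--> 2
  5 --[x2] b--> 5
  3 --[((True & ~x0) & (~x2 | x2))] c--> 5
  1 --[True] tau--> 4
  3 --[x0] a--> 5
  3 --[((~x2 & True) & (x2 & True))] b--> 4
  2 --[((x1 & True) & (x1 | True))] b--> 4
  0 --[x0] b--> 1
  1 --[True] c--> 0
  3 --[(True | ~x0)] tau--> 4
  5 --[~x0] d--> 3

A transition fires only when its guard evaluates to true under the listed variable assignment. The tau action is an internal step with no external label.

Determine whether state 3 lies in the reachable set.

After dropping false guards: 12 live edges.
Layer 0: {0}
Layer 1: {1}  total {0,1}
Layer 2: {4}  total {0,1,4}
R = {0,1,4}

Answer: UNREACHABLE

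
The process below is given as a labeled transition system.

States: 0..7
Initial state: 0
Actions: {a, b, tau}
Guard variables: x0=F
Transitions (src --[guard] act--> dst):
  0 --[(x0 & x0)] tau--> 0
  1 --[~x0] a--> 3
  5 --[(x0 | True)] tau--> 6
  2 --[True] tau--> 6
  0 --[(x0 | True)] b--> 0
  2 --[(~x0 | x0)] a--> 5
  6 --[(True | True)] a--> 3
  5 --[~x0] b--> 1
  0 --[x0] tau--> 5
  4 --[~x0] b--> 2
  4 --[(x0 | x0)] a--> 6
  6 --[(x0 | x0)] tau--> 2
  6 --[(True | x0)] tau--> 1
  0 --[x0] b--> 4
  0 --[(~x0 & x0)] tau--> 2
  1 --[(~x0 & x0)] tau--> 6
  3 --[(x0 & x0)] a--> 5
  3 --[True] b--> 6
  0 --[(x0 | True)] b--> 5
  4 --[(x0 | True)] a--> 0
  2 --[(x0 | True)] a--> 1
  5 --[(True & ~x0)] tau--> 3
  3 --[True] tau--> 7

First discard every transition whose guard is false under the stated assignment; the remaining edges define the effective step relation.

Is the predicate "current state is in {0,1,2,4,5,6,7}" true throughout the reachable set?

Allowed set {0,1,2,4,5,6,7}
Reachable = {0,1,3,5,6,7}
  0: ✓
  1: ✓
  3: VIOLATES
  5: ✓
  6: ✓
  7: ✓
witness against invariant: b·tau → 3

Answer: INVARIANT VIOLATED at state 3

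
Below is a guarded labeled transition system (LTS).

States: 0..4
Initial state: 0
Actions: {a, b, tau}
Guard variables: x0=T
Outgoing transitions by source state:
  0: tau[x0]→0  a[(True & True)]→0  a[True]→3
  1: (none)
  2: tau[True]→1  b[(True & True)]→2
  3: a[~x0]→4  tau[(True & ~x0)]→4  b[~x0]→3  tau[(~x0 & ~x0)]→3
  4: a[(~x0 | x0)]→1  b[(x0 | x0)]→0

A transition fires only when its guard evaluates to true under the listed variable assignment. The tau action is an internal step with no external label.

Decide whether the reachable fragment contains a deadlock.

R = {0,3}
  0: a→0  a→3  tau→0  [deg 3]
  3: ∅  [deadlock]
trace reaching 3: a

Answer: DEADLOCK at state 3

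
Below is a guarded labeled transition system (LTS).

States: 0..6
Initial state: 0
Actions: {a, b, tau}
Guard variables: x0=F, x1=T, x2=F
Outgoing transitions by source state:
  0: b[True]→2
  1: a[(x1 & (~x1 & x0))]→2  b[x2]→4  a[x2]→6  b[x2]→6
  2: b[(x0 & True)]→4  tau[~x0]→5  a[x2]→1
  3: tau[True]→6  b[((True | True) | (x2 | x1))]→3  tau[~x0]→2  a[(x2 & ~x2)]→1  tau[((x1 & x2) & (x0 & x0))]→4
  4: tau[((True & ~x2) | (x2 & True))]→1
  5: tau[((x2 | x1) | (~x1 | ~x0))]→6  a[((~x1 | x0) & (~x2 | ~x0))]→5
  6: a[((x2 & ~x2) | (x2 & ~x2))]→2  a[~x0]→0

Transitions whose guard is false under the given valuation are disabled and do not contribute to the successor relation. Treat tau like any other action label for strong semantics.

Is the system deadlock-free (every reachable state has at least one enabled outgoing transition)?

Answer: DEADLOCK-FREE

Trace:
R = {0,2,5,6}
  0: b→2  [1 exit(s)]
  2: tau→5  [1 exit(s)]
  5: tau→6  [1 exit(s)]
  6: a→0  [1 exit(s)]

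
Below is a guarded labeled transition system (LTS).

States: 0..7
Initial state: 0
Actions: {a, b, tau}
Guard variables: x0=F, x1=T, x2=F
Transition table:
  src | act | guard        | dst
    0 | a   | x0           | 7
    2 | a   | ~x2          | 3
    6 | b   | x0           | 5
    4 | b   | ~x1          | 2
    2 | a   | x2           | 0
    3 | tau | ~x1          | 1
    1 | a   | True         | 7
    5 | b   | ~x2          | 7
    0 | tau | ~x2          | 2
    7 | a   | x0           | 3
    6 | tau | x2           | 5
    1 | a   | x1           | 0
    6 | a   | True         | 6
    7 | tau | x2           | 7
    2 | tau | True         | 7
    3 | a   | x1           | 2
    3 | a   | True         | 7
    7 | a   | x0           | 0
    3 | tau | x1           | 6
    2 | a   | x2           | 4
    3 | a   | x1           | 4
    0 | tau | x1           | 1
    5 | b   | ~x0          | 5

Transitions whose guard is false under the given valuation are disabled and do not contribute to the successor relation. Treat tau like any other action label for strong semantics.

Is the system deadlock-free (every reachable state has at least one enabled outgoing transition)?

R = {0,1,2,3,4,6,7}
  0: tau→1  tau→2  [2 exit(s)]
  1: a→0  a→7  [2 exit(s)]
  2: a→3  tau→7  [2 exit(s)]
  3: a→2  a→4  a→7  tau→6  [4 exit(s)]
  4: ∅  [no exit]
  6: a→6  [1 exit(s)]
  7: ∅  [no exit]
trace reaching 4: tau·a·a

Answer: DEADLOCK at state 4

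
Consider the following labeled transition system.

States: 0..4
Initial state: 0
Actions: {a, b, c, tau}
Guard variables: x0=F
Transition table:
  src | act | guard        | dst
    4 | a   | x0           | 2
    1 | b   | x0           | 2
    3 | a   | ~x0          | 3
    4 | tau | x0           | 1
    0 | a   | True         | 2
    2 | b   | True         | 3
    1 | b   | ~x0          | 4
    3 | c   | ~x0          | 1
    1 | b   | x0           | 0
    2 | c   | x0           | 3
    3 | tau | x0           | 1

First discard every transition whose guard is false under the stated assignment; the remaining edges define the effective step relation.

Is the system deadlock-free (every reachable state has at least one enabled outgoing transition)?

Reach set: {0,1,2,3,4}
  0: a→2  [1 exit(s)]
  1: b→4  [1 exit(s)]
  2: b→3  [1 exit(s)]
  3: a→3  c→1  [2 exit(s)]
  4: ∅  [STUCK]
witness 4: a·b·c·b

Answer: DEADLOCK at state 4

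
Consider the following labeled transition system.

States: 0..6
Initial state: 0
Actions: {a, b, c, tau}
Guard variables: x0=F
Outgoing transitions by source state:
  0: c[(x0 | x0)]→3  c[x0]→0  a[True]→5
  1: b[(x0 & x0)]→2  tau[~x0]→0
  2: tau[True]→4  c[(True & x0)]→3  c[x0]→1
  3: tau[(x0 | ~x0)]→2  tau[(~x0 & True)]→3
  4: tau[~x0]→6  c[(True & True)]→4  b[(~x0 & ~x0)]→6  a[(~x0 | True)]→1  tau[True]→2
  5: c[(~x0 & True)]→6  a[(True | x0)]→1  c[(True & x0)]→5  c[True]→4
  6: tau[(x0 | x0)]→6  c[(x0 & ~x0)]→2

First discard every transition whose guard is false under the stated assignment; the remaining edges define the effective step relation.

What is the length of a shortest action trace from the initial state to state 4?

Answer: 2

Working:
BFS to 4:
  L0 = {0}
  L1 = {5}
  L2 = {1,4,6}
first hit 4 at d=2 via a·c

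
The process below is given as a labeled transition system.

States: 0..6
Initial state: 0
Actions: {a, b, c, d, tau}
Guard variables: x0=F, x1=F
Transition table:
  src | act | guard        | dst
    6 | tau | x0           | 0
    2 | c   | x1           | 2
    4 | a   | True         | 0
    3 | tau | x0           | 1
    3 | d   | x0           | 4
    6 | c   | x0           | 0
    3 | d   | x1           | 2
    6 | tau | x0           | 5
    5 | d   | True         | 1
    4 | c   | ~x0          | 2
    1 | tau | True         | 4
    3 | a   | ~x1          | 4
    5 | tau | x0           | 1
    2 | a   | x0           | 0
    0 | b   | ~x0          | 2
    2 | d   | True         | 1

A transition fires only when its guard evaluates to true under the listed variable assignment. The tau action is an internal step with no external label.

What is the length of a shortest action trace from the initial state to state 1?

Breadth-first toward 1:
  L0 = {0}
  L1 = {2}
  L2 = {1}
1 enters at depth 2; path b·d

Answer: 2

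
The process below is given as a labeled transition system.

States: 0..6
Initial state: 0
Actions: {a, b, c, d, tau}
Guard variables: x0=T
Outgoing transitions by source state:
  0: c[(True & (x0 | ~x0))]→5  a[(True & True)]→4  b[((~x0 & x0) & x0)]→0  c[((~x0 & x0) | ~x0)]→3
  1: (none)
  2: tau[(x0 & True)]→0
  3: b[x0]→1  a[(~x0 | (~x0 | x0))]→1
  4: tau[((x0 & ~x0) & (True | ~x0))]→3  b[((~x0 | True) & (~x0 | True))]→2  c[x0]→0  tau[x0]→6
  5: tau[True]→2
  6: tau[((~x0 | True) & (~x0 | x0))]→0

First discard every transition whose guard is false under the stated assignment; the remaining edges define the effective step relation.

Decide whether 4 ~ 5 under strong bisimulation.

Answer: NOT BISIMILAR

Trace:
Compute ~ classes (split until stable):
  P[0] = {{0,1,2,3,4,5,6}}
  P[1] = {{0},{1},{2,5,6},{3},{4}}
  P[2] = {{0},{1},{2,6},{3},{4},{5}}
stable after 3 split(s): 6 block(s)
class of 4: {4}; class of 5: {5}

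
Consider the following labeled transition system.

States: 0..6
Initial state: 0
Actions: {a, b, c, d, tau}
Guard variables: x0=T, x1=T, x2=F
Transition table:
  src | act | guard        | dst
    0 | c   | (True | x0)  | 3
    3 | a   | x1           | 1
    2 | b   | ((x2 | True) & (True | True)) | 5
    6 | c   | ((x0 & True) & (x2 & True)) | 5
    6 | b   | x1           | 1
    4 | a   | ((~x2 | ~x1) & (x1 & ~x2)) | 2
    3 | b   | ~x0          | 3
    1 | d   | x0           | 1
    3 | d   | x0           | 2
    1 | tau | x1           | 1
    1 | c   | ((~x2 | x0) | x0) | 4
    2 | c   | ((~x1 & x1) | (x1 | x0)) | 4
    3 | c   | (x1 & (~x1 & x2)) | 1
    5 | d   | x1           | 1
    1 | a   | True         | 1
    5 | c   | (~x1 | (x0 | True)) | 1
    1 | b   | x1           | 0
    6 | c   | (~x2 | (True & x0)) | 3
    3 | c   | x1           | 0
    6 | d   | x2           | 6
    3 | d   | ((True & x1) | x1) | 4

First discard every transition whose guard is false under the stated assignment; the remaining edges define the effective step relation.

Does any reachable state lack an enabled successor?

R = {0,1,2,3,4,5}
  0: c→3  [1 exit(s)]
  1: a→1  b→0  c→4  d→1  tau→1  [5 exit(s)]
  2: b→5  c→4  [2 exit(s)]
  3: a→1  c→0  d→2  d→4  [4 exit(s)]
  4: a→2  [1 exit(s)]
  5: c→1  d→1  [2 exit(s)]

Answer: DEADLOCK-FREE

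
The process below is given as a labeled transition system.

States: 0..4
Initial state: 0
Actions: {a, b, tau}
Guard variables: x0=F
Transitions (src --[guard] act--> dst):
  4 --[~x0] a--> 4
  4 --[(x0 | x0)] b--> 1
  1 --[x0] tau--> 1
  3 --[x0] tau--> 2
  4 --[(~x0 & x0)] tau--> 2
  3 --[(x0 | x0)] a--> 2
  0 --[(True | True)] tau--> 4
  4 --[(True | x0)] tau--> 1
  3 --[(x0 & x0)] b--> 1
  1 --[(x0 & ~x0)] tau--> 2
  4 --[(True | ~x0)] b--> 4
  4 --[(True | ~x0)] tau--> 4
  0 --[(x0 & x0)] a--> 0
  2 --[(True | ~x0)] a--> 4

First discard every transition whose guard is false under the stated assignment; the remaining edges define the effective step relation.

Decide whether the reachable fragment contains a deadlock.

Answer: DEADLOCK at state 1

Trace:
R = {0,1,4}
  0: tau→4  [1 exit(s)]
  1: ∅  [no exit]
  4: a→4  b→4  tau→1  tau→4  [4 exit(s)]
Path to 1: tau·tau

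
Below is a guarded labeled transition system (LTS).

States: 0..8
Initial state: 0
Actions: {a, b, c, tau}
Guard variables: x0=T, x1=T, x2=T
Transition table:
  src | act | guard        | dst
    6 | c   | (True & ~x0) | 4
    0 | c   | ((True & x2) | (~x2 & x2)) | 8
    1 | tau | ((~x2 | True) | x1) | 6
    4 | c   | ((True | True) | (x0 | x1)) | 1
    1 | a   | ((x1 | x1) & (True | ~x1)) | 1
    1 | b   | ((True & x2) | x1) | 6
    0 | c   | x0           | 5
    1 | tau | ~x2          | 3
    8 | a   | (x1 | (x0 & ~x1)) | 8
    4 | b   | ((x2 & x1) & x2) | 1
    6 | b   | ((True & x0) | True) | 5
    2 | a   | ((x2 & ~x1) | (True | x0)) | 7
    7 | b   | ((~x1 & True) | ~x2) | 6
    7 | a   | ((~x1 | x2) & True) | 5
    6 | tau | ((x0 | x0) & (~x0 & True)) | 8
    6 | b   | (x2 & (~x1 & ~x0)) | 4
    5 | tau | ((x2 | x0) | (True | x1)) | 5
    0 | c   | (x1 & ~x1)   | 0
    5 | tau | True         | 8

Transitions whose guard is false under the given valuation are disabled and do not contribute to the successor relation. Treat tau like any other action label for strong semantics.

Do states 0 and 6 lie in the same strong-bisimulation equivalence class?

Compute ~ classes (split until stable):
  round 0: {{0,1,2,3,4,5,6,7,8}}
  round 1: {{0},{1},{2,7,8},{3},{4},{5},{6}}
  round 2: {{0},{1},{2,8},{3},{4},{5},{6},{7}}
  round 3: {{0},{1},{2},{3},{4},{5},{6},{7},{8}}
9 equivalence class(es) (converged in 4)
[0]={0}  [6]={6}

Answer: NOT BISIMILAR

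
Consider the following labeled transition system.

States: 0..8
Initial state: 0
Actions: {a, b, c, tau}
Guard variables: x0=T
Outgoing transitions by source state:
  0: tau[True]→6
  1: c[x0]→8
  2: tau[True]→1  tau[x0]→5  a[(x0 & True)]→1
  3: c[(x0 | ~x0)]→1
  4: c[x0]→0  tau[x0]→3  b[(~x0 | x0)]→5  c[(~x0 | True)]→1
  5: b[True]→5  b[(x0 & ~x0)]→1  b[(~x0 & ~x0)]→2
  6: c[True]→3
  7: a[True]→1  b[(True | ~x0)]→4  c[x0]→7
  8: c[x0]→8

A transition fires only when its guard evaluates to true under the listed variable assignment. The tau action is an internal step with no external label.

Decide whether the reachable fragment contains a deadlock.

R = {0,1,3,6,8}
  0: tau→6  [1 out]
  1: c→8  [1 out]
  3: c→1  [1 out]
  6: c→3  [1 out]
  8: c→8  [1 out]

Answer: DEADLOCK-FREE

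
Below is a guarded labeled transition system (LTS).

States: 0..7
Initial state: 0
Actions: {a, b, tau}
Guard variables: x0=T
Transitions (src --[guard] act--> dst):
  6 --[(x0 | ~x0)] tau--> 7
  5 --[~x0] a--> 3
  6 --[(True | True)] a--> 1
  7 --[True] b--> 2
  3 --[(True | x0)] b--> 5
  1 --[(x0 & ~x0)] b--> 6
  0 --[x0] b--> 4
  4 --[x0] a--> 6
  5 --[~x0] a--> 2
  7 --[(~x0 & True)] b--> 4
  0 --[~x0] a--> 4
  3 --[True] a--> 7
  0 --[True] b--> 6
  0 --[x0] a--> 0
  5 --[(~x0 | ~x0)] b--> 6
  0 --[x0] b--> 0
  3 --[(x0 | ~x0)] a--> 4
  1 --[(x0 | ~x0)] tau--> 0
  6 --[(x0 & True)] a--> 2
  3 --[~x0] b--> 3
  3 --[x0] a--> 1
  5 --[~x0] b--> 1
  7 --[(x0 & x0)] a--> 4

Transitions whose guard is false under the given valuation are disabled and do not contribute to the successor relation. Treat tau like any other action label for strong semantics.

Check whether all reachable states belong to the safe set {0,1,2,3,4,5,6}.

Answer: INVARIANT VIOLATED at state 7

Working:
Safe = {0,1,2,3,4,5,6}
Reach set: {0,1,2,4,6,7}
  0: ok
  1: ok
  2: ok
  4: ok
  6: ok
  7: outside
reach 7 via b·tau — violates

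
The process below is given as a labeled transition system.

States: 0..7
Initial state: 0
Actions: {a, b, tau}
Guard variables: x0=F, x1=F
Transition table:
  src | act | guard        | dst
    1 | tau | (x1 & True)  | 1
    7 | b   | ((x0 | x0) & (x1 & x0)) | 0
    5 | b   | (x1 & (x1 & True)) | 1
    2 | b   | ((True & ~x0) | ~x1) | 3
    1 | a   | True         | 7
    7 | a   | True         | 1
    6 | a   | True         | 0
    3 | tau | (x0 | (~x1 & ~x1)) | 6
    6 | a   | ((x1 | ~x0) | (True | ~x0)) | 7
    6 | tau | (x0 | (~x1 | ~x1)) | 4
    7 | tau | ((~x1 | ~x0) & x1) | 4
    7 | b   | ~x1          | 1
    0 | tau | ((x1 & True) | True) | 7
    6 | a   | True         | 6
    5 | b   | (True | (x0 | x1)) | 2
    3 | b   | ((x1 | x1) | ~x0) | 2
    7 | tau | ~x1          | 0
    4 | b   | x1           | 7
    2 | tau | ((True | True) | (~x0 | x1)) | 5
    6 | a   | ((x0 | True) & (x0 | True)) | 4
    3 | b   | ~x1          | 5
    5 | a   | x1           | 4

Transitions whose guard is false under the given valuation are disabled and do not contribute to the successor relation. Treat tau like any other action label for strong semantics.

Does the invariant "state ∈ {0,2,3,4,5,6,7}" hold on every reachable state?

Answer: INVARIANT VIOLATED at state 1

Analysis:
Safe = {0,2,3,4,5,6,7}
R = {0,1,7}
  0: ✓
  1: outside
  7: ✓
witness against invariant: tau·a → 1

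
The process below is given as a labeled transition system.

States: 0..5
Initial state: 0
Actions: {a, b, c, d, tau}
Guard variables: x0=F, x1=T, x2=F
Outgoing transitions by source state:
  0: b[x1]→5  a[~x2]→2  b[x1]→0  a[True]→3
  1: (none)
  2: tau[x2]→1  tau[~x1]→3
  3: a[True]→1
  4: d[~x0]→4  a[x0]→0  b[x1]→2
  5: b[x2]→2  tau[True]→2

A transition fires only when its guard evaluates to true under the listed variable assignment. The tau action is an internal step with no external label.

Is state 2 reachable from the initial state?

Answer: REACHABLE

Working:
Guard filter leaves 8 enabled edge(s).
L0 = {0}
L1 = {2,3,5}  total {0,2,3,5}
L2 = {1}  total {0,1,2,3,5}
R = {0,1,2,3,5}
trace reaching 2: a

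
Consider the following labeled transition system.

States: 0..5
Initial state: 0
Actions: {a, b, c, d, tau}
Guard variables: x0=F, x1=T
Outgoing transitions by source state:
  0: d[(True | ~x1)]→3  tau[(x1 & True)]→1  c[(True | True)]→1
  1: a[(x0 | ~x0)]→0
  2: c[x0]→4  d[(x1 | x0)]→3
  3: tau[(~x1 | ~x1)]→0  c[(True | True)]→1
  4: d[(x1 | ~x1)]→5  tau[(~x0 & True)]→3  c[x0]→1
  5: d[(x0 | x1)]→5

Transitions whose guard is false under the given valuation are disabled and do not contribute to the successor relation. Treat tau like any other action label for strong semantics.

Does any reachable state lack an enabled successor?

Reachable = {0,1,3}
  0: c→1  d→3  tau→1  [3 out]
  1: a→0  [1 out]
  3: c→1  [1 out]

Answer: DEADLOCK-FREE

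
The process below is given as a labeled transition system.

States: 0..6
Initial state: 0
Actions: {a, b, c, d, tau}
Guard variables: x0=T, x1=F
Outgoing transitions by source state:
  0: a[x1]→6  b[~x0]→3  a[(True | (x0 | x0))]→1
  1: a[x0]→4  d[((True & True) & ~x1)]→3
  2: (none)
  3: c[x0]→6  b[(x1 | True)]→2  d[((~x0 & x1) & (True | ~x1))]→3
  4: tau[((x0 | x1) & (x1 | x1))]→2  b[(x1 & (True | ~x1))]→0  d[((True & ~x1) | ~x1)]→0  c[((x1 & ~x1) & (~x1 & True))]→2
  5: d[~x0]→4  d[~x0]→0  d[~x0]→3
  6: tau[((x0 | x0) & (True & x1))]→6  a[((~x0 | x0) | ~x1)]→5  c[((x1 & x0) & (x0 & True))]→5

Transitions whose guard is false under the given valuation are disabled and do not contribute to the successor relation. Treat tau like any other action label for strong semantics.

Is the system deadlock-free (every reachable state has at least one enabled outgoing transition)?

Reachable = {0,1,2,3,4,5,6}
  0: a→1  [1 out]
  1: a→4  d→3  [2 out]
  2: ∅  [no exit]
  3: b→2  c→6  [2 out]
  4: d→0  [1 out]
  5: ∅  [no exit]
  6: a→5  [1 out]
trace reaching 2: a·d·b

Answer: DEADLOCK at state 2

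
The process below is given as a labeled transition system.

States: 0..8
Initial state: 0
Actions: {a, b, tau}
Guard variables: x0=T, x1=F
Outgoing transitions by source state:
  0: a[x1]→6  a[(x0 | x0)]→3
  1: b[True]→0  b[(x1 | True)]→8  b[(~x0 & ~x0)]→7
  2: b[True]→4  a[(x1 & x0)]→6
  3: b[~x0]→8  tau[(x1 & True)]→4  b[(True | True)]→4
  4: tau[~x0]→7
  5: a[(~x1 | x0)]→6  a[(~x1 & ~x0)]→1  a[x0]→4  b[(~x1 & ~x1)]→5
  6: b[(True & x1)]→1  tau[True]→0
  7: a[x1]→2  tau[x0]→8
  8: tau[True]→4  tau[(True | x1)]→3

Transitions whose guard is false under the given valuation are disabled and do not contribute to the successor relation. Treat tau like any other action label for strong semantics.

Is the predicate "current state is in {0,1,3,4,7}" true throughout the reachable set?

Answer: INVARIANT HOLDS

Working:
Inv-set: {0,1,3,4,7}
Reachable = {0,3,4}
  0: ok
  3: ok
  4: ok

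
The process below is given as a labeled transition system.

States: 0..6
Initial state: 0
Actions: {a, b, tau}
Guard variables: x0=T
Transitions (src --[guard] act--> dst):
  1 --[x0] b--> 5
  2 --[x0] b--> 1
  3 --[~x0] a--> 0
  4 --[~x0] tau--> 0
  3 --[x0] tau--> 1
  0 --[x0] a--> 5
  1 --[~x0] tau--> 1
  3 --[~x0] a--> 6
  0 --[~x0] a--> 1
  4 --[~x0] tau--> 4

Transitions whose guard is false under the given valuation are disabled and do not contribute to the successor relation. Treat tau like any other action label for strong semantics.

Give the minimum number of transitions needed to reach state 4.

Answer: UNREACHABLE

Working:
Breadth-first toward 4:
  Layer 0: {0}
  Layer 1: {5}
4 never appears.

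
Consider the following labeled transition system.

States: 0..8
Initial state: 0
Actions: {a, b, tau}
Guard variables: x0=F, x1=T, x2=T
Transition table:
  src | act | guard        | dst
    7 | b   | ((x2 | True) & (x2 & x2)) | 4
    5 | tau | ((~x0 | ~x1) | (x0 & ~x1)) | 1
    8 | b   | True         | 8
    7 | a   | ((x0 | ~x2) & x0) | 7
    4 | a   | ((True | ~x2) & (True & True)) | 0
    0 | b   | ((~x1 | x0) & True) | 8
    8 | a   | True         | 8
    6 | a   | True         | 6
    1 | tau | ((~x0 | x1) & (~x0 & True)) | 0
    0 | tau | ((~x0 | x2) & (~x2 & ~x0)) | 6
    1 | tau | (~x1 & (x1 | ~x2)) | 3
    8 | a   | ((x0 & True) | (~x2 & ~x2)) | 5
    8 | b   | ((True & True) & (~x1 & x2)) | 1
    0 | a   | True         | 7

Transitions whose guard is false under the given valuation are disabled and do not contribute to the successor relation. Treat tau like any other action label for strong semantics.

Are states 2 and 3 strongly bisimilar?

Bisimulation quotient by refinement:
  P[0] = {{0,1,2,3,4,5,6,7,8}}
  P[1] = {{0,4,6},{1,5},{2,3},{7},{8}}
  P[2] = {{0},{1},{2,3},{4,6},{5},{7},{8}}
  P[3] = {{0},{1},{2,3},{4},{5},{6},{7},{8}}
Fixed point at round 4; 8 class(es).
2∈{2,3}, 3∈{2,3}

Answer: BISIMILAR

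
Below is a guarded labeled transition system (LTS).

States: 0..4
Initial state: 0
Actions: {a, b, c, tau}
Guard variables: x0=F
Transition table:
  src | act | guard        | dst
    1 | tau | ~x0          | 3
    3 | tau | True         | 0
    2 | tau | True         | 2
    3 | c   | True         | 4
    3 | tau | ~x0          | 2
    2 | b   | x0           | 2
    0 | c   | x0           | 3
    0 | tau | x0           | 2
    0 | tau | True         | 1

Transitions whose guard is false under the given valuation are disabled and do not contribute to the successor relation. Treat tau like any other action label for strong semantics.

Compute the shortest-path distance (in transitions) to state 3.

Breadth-first toward 3:
  L0 = {0}
  L1 = {1}
  L2 = {3}
depth(3)=2, e.g. tau·tau

Answer: 2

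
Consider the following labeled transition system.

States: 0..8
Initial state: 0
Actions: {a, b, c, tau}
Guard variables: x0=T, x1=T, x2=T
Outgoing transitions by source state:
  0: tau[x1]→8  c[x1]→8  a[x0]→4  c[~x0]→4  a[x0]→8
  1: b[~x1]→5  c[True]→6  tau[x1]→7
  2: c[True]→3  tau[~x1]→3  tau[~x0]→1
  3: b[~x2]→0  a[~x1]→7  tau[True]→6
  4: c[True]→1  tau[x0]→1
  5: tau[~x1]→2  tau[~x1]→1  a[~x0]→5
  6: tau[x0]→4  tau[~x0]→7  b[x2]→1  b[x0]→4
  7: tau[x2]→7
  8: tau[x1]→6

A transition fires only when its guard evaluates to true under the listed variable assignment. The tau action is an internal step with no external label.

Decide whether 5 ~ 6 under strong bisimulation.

Answer: NOT BISIMILAR

Trace:
Refine partition for ~:
  round 0: {{0,1,2,3,4,5,6,7,8}}
  round 1: {{0},{1,4},{2},{3,7,8},{5},{6}}
  round 2: {{0},{1},{2},{3,8},{4},{5},{6},{7}}
stable after 3 split(s): 8 block(s)
[5]={5}  [6]={6}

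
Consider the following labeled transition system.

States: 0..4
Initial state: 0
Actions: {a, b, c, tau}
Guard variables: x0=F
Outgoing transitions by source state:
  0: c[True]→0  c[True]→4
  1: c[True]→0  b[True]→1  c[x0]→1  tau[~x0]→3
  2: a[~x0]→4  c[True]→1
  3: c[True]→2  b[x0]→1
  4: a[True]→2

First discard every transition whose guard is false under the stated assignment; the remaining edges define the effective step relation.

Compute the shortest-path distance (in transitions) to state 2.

Answer: 2

Analysis:
BFS to 2:
  L0 = {0}
  L1 = {4}
  L2 = {2}
first hit 2 at d=2 via c·a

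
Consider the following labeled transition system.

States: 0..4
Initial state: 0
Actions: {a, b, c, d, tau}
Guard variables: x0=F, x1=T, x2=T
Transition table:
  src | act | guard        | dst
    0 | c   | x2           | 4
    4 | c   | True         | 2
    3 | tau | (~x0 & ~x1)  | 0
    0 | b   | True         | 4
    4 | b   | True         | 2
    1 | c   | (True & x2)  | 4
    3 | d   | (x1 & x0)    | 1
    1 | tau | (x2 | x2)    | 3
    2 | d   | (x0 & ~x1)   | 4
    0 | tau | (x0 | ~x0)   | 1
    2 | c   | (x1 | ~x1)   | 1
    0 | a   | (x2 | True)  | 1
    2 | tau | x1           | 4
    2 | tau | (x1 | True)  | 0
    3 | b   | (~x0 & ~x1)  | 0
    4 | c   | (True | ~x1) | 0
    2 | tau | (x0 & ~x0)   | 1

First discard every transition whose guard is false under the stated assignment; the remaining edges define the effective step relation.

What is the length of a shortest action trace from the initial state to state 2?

Answer: 2

Working:
Layered search for 2:
  L0 = {0}
  L1 = {1,4}
  L2 = {2,3}
2 enters at depth 2; path b·b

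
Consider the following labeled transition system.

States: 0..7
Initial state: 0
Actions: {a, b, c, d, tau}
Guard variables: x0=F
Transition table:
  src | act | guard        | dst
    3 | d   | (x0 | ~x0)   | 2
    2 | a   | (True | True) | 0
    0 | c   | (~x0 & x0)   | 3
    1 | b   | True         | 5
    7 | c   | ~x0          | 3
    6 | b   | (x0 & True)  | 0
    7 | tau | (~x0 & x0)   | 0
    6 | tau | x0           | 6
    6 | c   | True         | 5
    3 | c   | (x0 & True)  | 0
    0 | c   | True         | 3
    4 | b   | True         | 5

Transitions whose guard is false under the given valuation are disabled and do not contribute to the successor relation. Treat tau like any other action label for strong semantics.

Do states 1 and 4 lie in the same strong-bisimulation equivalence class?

Answer: BISIMILAR

Analysis:
Compute ~ classes (split until stable):
  π0 = {{0,1,2,3,4,5,6,7}}
  π1 = {{0,6,7},{1,4},{2},{3},{5}}
  π2 = {{0,7},{1,4},{2},{3},{5},{6}}
6 equivalence class(es) (converged in 3)
1∈{1,4}, 4∈{1,4}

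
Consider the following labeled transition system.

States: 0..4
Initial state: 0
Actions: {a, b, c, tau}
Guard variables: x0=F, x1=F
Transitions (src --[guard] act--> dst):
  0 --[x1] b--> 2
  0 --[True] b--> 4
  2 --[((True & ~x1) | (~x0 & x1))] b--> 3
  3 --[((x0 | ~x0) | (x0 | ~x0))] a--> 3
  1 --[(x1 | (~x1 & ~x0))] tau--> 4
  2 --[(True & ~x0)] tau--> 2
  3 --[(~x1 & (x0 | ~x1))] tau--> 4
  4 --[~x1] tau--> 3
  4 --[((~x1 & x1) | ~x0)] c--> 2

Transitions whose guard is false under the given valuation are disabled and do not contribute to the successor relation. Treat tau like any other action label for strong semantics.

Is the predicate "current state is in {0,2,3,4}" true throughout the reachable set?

Inv-set: {0,2,3,4}
Reachable = {0,2,3,4}
  0: ✓
  2: ✓
  3: ✓
  4: ✓

Answer: INVARIANT HOLDS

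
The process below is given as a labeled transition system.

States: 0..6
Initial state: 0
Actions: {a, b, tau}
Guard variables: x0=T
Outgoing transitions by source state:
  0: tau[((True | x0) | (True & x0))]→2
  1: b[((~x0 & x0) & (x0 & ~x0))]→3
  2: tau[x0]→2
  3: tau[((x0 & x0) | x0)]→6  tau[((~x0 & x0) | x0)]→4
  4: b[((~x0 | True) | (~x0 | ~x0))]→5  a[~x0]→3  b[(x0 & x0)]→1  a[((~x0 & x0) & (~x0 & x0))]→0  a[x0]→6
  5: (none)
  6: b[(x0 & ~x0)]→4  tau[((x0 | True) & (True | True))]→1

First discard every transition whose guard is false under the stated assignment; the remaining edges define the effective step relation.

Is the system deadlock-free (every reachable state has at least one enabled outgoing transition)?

Answer: DEADLOCK-FREE

Analysis:
R = {0,2}
  0: tau→2  [1 exit(s)]
  2: tau→2  [1 exit(s)]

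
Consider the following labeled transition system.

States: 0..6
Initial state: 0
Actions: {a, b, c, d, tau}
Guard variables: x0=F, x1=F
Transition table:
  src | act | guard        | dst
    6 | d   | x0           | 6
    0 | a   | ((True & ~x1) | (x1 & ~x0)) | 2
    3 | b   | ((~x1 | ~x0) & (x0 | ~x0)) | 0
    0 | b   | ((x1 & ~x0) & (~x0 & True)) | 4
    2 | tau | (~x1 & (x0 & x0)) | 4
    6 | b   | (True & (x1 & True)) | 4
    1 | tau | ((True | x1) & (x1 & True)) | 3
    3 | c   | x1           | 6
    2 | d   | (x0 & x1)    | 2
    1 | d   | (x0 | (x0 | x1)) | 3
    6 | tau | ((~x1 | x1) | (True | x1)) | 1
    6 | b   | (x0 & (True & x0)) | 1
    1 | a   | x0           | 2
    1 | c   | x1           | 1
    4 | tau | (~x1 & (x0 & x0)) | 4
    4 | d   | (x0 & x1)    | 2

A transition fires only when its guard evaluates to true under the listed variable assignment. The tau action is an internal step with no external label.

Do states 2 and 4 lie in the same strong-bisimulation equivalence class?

Refine partition for ~:
  round 0: {{0,1,2,3,4,5,6}}
  round 1: {{0},{1,2,4,5},{3},{6}}
Fixed point at round 2; 4 class(es).
class of 2: {1,2,4,5}; class of 4: {1,2,4,5}

Answer: BISIMILAR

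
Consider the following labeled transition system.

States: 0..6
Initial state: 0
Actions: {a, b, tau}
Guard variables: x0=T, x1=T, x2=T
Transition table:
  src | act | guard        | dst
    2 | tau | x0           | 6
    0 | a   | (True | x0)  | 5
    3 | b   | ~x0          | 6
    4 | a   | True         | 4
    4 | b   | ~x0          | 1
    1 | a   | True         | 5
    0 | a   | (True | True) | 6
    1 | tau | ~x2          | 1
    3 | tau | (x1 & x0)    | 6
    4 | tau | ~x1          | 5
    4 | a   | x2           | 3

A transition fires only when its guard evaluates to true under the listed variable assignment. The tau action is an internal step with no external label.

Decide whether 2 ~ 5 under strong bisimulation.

Refine partition for ~:
  round 0: {{0,1,2,3,4,5,6}}
  round 1: {{0,1,4},{2,3},{5,6}}
  round 2: {{0,1},{2,3},{4},{5,6}}
4 equivalence class(es) (converged in 3)
[2]={2,3}  [5]={5,6}

Answer: NOT BISIMILAR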